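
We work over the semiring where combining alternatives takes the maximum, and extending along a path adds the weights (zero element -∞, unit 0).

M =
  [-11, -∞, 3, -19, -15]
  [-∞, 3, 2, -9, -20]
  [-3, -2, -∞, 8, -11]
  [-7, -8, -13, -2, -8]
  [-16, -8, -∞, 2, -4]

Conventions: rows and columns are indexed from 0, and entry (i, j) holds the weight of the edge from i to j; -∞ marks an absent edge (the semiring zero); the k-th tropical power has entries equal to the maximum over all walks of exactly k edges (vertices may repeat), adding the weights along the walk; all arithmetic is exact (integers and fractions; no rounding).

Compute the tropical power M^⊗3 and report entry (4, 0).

M^⊗2:
  [0, 1, -8, 11, -8]
  [-1, 6, 5, 10, -9]
  [1, 1, 0, 6, 0]
  [-9, -5, -4, -4, -10]
  [-5, -5, -6, 0, -6]
M^⊗3:
  [4, 4, 3, 9, 3]
  [3, 9, 8, 13, 2]
  [-1, 4, 4, 8, -2]
  [-7, -2, -3, 4, -12]
  [-7, -2, -2, 2, -8]
Key observation: the optimum is the walk 4->3->3->0, with weight 2 + (-2) + (-7) = -7.
Optimal value attained by: walk 4->3->3->0.
Answer: (M^⊗3)[4][0] = -7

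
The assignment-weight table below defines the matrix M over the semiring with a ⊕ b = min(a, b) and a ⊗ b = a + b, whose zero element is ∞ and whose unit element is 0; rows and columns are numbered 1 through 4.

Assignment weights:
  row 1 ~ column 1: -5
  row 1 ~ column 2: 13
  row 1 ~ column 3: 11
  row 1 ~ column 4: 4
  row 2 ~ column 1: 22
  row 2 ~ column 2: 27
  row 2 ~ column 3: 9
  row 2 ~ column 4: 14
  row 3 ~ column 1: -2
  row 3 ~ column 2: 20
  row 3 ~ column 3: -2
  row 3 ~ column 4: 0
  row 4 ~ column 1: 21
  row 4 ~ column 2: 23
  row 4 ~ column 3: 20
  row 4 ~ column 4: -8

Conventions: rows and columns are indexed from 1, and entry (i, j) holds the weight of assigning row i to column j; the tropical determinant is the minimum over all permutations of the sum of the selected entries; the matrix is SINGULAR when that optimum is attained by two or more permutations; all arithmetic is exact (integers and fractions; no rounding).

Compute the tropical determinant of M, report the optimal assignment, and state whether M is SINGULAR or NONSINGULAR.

σ = (1, 2, 3, 4): (-5) + 27 + (-2) + (-8) = 12
σ = (1, 2, 4, 3): (-5) + 27 + 0 + 20 = 42
σ = (1, 3, 2, 4): (-5) + 9 + 20 + (-8) = 16
σ = (1, 3, 4, 2): (-5) + 9 + 0 + 23 = 27
σ = (1, 4, 2, 3): (-5) + 14 + 20 + 20 = 49
σ = (1, 4, 3, 2): (-5) + 14 + (-2) + 23 = 30
σ = (2, 1, 3, 4): 13 + 22 + (-2) + (-8) = 25
σ = (2, 1, 4, 3): 13 + 22 + 0 + 20 = 55
σ = (2, 3, 1, 4): 13 + 9 + (-2) + (-8) = 12
σ = (2, 3, 4, 1): 13 + 9 + 0 + 21 = 43
σ = (2, 4, 1, 3): 13 + 14 + (-2) + 20 = 45
σ = (2, 4, 3, 1): 13 + 14 + (-2) + 21 = 46
σ = (3, 1, 2, 4): 11 + 22 + 20 + (-8) = 45
σ = (3, 1, 4, 2): 11 + 22 + 0 + 23 = 56
σ = (3, 2, 1, 4): 11 + 27 + (-2) + (-8) = 28
σ = (3, 2, 4, 1): 11 + 27 + 0 + 21 = 59
σ = (3, 4, 1, 2): 11 + 14 + (-2) + 23 = 46
σ = (3, 4, 2, 1): 11 + 14 + 20 + 21 = 66
σ = (4, 1, 2, 3): 4 + 22 + 20 + 20 = 66
σ = (4, 1, 3, 2): 4 + 22 + (-2) + 23 = 47
σ = (4, 2, 1, 3): 4 + 27 + (-2) + 20 = 49
σ = (4, 2, 3, 1): 4 + 27 + (-2) + 21 = 50
σ = (4, 3, 1, 2): 4 + 9 + (-2) + 23 = 34
σ = (4, 3, 2, 1): 4 + 9 + 20 + 21 = 54
Optimal value attained by: σ = (1, 2, 3, 4).
Answer: det⊕(M) = 12; verdict: SINGULAR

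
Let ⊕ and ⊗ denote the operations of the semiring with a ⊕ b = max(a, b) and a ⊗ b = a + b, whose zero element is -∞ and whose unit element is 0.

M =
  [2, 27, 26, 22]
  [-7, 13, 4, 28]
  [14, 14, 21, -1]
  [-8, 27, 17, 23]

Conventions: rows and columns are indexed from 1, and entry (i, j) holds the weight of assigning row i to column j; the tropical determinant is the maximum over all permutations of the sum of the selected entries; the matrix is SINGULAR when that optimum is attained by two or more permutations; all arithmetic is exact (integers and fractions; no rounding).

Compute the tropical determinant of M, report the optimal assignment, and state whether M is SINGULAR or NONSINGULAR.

σ = (1, 2, 3, 4): 2 + 13 + 21 + 23 = 59
σ = (1, 2, 4, 3): 2 + 13 + (-1) + 17 = 31
σ = (1, 3, 2, 4): 2 + 4 + 14 + 23 = 43
σ = (1, 3, 4, 2): 2 + 4 + (-1) + 27 = 32
σ = (1, 4, 2, 3): 2 + 28 + 14 + 17 = 61
σ = (1, 4, 3, 2): 2 + 28 + 21 + 27 = 78
σ = (2, 1, 3, 4): 27 + (-7) + 21 + 23 = 64
σ = (2, 1, 4, 3): 27 + (-7) + (-1) + 17 = 36
σ = (2, 3, 1, 4): 27 + 4 + 14 + 23 = 68
σ = (2, 3, 4, 1): 27 + 4 + (-1) + (-8) = 22
σ = (2, 4, 1, 3): 27 + 28 + 14 + 17 = 86
σ = (2, 4, 3, 1): 27 + 28 + 21 + (-8) = 68
σ = (3, 1, 2, 4): 26 + (-7) + 14 + 23 = 56
σ = (3, 1, 4, 2): 26 + (-7) + (-1) + 27 = 45
σ = (3, 2, 1, 4): 26 + 13 + 14 + 23 = 76
σ = (3, 2, 4, 1): 26 + 13 + (-1) + (-8) = 30
σ = (3, 4, 1, 2): 26 + 28 + 14 + 27 = 95
σ = (3, 4, 2, 1): 26 + 28 + 14 + (-8) = 60
σ = (4, 1, 2, 3): 22 + (-7) + 14 + 17 = 46
σ = (4, 1, 3, 2): 22 + (-7) + 21 + 27 = 63
σ = (4, 2, 1, 3): 22 + 13 + 14 + 17 = 66
σ = (4, 2, 3, 1): 22 + 13 + 21 + (-8) = 48
σ = (4, 3, 1, 2): 22 + 4 + 14 + 27 = 67
σ = (4, 3, 2, 1): 22 + 4 + 14 + (-8) = 32
Optimal value attained by: σ = (3, 4, 1, 2).
Answer: det⊕(M) = 95; verdict: NONSINGULAR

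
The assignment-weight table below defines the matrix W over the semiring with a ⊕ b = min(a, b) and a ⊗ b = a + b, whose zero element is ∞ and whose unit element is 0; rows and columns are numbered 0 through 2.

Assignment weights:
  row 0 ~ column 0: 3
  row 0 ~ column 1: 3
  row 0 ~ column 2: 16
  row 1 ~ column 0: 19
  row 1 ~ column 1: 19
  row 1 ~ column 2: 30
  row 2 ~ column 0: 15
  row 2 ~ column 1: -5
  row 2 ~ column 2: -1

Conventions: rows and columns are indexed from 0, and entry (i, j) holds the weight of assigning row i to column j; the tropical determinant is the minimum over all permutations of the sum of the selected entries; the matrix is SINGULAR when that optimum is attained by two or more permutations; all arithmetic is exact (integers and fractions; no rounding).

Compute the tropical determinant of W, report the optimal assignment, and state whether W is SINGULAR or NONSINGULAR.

σ = (0, 1, 2): 3 + 19 + (-1) = 21
σ = (0, 2, 1): 3 + 30 + (-5) = 28
σ = (1, 0, 2): 3 + 19 + (-1) = 21
σ = (1, 2, 0): 3 + 30 + 15 = 48
σ = (2, 0, 1): 16 + 19 + (-5) = 30
σ = (2, 1, 0): 16 + 19 + 15 = 50
Optimal value attained by: σ = (0, 1, 2).
Answer: det⊕(W) = 21; verdict: SINGULAR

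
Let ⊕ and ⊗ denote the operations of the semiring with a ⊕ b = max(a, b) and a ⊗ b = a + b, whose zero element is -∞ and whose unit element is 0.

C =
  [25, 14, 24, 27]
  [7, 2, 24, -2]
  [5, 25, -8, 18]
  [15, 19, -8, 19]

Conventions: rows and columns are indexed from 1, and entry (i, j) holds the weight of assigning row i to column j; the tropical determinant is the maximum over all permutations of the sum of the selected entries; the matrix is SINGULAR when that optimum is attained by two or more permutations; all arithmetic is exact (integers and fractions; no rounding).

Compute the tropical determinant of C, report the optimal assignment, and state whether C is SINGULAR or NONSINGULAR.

σ = (1, 2, 3, 4): 25 + 2 + (-8) + 19 = 38
σ = (1, 2, 4, 3): 25 + 2 + 18 + (-8) = 37
σ = (1, 3, 2, 4): 25 + 24 + 25 + 19 = 93
σ = (1, 3, 4, 2): 25 + 24 + 18 + 19 = 86
σ = (1, 4, 2, 3): 25 + (-2) + 25 + (-8) = 40
σ = (1, 4, 3, 2): 25 + (-2) + (-8) + 19 = 34
σ = (2, 1, 3, 4): 14 + 7 + (-8) + 19 = 32
σ = (2, 1, 4, 3): 14 + 7 + 18 + (-8) = 31
σ = (2, 3, 1, 4): 14 + 24 + 5 + 19 = 62
σ = (2, 3, 4, 1): 14 + 24 + 18 + 15 = 71
σ = (2, 4, 1, 3): 14 + (-2) + 5 + (-8) = 9
σ = (2, 4, 3, 1): 14 + (-2) + (-8) + 15 = 19
σ = (3, 1, 2, 4): 24 + 7 + 25 + 19 = 75
σ = (3, 1, 4, 2): 24 + 7 + 18 + 19 = 68
σ = (3, 2, 1, 4): 24 + 2 + 5 + 19 = 50
σ = (3, 2, 4, 1): 24 + 2 + 18 + 15 = 59
σ = (3, 4, 1, 2): 24 + (-2) + 5 + 19 = 46
σ = (3, 4, 2, 1): 24 + (-2) + 25 + 15 = 62
σ = (4, 1, 2, 3): 27 + 7 + 25 + (-8) = 51
σ = (4, 1, 3, 2): 27 + 7 + (-8) + 19 = 45
σ = (4, 2, 1, 3): 27 + 2 + 5 + (-8) = 26
σ = (4, 2, 3, 1): 27 + 2 + (-8) + 15 = 36
σ = (4, 3, 1, 2): 27 + 24 + 5 + 19 = 75
σ = (4, 3, 2, 1): 27 + 24 + 25 + 15 = 91
Optimal value attained by: σ = (1, 3, 2, 4).
Answer: det⊕(C) = 93; verdict: NONSINGULAR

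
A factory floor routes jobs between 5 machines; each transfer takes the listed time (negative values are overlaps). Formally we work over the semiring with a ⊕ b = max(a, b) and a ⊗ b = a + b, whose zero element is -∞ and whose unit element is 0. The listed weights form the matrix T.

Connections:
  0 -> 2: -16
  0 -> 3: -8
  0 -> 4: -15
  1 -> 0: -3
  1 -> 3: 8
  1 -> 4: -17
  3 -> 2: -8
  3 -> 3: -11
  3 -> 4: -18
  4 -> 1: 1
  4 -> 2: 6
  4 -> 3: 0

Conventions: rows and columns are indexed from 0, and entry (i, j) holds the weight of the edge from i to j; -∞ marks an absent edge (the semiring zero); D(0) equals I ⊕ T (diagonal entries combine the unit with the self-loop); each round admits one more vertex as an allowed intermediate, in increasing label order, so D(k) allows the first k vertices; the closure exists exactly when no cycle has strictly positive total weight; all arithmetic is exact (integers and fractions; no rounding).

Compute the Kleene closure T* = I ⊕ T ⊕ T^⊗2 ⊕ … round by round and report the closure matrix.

D(0):
  [0, -∞, -16, -8, -15]
  [-3, 0, -∞, 8, -17]
  [-∞, -∞, 0, -∞, -∞]
  [-∞, -∞, -8, 0, -18]
  [-∞, 1, 6, 0, 0]
D(1):
  [0, -∞, -16, -8, -15]
  [-3, 0, -19, 8, -17]
  [-∞, -∞, 0, -∞, -∞]
  [-∞, -∞, -8, 0, -18]
  [-∞, 1, 6, 0, 0]
D(2):
  [0, -∞, -16, -8, -15]
  [-3, 0, -19, 8, -17]
  [-∞, -∞, 0, -∞, -∞]
  [-∞, -∞, -8, 0, -18]
  [-2, 1, 6, 9, 0]
D(3):
  [0, -∞, -16, -8, -15]
  [-3, 0, -19, 8, -17]
  [-∞, -∞, 0, -∞, -∞]
  [-∞, -∞, -8, 0, -18]
  [-2, 1, 6, 9, 0]
D(4):
  [0, -∞, -16, -8, -15]
  [-3, 0, 0, 8, -10]
  [-∞, -∞, 0, -∞, -∞]
  [-∞, -∞, -8, 0, -18]
  [-2, 1, 6, 9, 0]
D(5):
  [0, -14, -9, -6, -15]
  [-3, 0, 0, 8, -10]
  [-∞, -∞, 0, -∞, -∞]
  [-20, -17, -8, 0, -18]
  [-2, 1, 6, 9, 0]
Answer: T* = [[0, -14, -9, -6, -15], [-3, 0, 0, 8, -10], [-∞, -∞, 0, -∞, -∞], [-20, -17, -8, 0, -18], [-2, 1, 6, 9, 0]]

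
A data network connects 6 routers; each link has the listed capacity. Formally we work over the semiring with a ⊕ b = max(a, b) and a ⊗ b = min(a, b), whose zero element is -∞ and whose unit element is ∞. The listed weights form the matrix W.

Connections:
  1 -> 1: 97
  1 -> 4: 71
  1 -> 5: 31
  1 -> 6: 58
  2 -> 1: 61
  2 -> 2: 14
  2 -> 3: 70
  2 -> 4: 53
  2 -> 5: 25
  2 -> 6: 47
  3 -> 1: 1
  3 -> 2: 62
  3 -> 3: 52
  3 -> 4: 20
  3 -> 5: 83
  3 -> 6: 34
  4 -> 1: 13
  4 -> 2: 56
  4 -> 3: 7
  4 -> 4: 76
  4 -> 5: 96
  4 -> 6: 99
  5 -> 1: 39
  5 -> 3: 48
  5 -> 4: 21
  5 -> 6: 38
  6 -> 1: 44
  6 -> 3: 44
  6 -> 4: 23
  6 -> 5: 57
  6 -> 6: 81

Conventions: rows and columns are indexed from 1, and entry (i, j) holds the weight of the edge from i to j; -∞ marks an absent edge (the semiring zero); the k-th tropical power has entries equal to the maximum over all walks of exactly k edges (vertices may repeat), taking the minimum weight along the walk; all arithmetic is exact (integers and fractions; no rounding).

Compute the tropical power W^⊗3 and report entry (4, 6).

W^⊗2:
  [97, 56, 44, 71, 71, 71]
  [61, 62, 52, 61, 70, 58]
  [61, 52, 62, 53, 52, 47]
  [56, 56, 56, 76, 76, 81]
  [39, 48, 48, 39, 48, 39]
  [44, 44, 48, 44, 57, 81]
W^⊗3:
  [97, 56, 56, 71, 71, 71]
  [61, 56, 62, 61, 61, 61]
  [61, 62, 52, 61, 62, 58]
  [56, 56, 56, 76, 76, 81]
  [48, 48, 48, 48, 48, 47]
  [44, 48, 48, 44, 57, 81]
Key observation: the optimum is the walk 4->6->6->6, with weight 99 min 81 min 81 = 81.
Optimal value attained by: walk 4->6->6->6.
Answer: (W^⊗3)[4][6] = 81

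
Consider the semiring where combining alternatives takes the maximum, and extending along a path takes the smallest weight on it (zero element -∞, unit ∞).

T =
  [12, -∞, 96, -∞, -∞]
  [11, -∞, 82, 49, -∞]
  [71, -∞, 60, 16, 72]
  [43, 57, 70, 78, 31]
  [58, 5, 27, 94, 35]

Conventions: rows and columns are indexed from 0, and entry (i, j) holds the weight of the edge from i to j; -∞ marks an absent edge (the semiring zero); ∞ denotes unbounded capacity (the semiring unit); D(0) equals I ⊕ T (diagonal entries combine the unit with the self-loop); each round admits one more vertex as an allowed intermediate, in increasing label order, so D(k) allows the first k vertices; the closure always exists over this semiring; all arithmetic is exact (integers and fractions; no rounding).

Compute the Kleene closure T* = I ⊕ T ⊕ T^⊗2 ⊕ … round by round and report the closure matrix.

D(0):
  [∞, -∞, 96, -∞, -∞]
  [11, ∞, 82, 49, -∞]
  [71, -∞, ∞, 16, 72]
  [43, 57, 70, ∞, 31]
  [58, 5, 27, 94, ∞]
D(1):
  [∞, -∞, 96, -∞, -∞]
  [11, ∞, 82, 49, -∞]
  [71, -∞, ∞, 16, 72]
  [43, 57, 70, ∞, 31]
  [58, 5, 58, 94, ∞]
D(2):
  [∞, -∞, 96, -∞, -∞]
  [11, ∞, 82, 49, -∞]
  [71, -∞, ∞, 16, 72]
  [43, 57, 70, ∞, 31]
  [58, 5, 58, 94, ∞]
D(3):
  [∞, -∞, 96, 16, 72]
  [71, ∞, 82, 49, 72]
  [71, -∞, ∞, 16, 72]
  [70, 57, 70, ∞, 70]
  [58, 5, 58, 94, ∞]
D(4):
  [∞, 16, 96, 16, 72]
  [71, ∞, 82, 49, 72]
  [71, 16, ∞, 16, 72]
  [70, 57, 70, ∞, 70]
  [70, 57, 70, 94, ∞]
D(5):
  [∞, 57, 96, 72, 72]
  [71, ∞, 82, 72, 72]
  [71, 57, ∞, 72, 72]
  [70, 57, 70, ∞, 70]
  [70, 57, 70, 94, ∞]
Answer: T* = [[∞, 57, 96, 72, 72], [71, ∞, 82, 72, 72], [71, 57, ∞, 72, 72], [70, 57, 70, ∞, 70], [70, 57, 70, 94, ∞]]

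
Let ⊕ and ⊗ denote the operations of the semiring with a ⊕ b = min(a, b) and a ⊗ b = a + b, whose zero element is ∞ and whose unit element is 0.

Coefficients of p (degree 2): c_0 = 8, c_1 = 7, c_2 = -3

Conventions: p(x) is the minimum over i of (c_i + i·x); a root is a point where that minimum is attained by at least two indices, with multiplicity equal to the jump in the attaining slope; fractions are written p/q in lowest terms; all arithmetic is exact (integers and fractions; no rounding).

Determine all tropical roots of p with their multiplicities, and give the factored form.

hull edge (i=0, c=8) to (i=2, c=-3): slope -11/2, span 2
Factored form: p(x) = -3 ⊗ (x ⊕ 11/2) ⊗ (x ⊕ 11/2)
Answer: roots = 11/2 (mult 2)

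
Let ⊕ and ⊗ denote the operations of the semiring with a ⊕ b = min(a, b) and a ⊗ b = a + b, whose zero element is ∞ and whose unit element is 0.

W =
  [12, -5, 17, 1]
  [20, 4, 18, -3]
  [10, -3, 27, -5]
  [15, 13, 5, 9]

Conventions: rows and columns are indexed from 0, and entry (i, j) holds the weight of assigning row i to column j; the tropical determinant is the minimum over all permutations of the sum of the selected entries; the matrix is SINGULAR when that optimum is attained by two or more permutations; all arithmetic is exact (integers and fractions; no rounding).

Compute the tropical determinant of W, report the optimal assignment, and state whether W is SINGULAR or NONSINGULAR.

σ = (0, 1, 2, 3): 12 + 4 + 27 + 9 = 52
σ = (0, 1, 3, 2): 12 + 4 + (-5) + 5 = 16
σ = (0, 2, 1, 3): 12 + 18 + (-3) + 9 = 36
σ = (0, 2, 3, 1): 12 + 18 + (-5) + 13 = 38
σ = (0, 3, 1, 2): 12 + (-3) + (-3) + 5 = 11
σ = (0, 3, 2, 1): 12 + (-3) + 27 + 13 = 49
σ = (1, 0, 2, 3): (-5) + 20 + 27 + 9 = 51
σ = (1, 0, 3, 2): (-5) + 20 + (-5) + 5 = 15
σ = (1, 2, 0, 3): (-5) + 18 + 10 + 9 = 32
σ = (1, 2, 3, 0): (-5) + 18 + (-5) + 15 = 23
σ = (1, 3, 0, 2): (-5) + (-3) + 10 + 5 = 7
σ = (1, 3, 2, 0): (-5) + (-3) + 27 + 15 = 34
σ = (2, 0, 1, 3): 17 + 20 + (-3) + 9 = 43
σ = (2, 0, 3, 1): 17 + 20 + (-5) + 13 = 45
σ = (2, 1, 0, 3): 17 + 4 + 10 + 9 = 40
σ = (2, 1, 3, 0): 17 + 4 + (-5) + 15 = 31
σ = (2, 3, 0, 1): 17 + (-3) + 10 + 13 = 37
σ = (2, 3, 1, 0): 17 + (-3) + (-3) + 15 = 26
σ = (3, 0, 1, 2): 1 + 20 + (-3) + 5 = 23
σ = (3, 0, 2, 1): 1 + 20 + 27 + 13 = 61
σ = (3, 1, 0, 2): 1 + 4 + 10 + 5 = 20
σ = (3, 1, 2, 0): 1 + 4 + 27 + 15 = 47
σ = (3, 2, 0, 1): 1 + 18 + 10 + 13 = 42
σ = (3, 2, 1, 0): 1 + 18 + (-3) + 15 = 31
Optimal value attained by: σ = (1, 3, 0, 2).
Answer: det⊕(W) = 7; verdict: NONSINGULAR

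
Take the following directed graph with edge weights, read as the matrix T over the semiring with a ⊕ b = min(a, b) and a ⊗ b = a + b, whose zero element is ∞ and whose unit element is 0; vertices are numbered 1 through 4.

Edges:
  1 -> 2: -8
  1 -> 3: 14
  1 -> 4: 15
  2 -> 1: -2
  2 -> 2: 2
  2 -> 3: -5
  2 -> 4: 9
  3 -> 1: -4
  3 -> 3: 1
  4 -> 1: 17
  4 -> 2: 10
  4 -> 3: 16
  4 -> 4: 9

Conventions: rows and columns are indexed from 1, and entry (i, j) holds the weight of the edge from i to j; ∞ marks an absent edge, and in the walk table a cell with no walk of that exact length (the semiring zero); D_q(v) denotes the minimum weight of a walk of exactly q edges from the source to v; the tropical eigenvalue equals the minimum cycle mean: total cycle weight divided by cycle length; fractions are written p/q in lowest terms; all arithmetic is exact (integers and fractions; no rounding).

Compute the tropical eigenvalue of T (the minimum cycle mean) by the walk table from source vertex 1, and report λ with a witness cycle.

q=0: [0, ∞, ∞, ∞]
q=1: [∞, -8, 14, 15]
q=2: [-10, -6, -13, 1]
q=3: [-17, -18, -12, 3]
q=4: [-20, -25, -23, -9]
Optimal cycle mean attained by: cycle 1->2->3->1, total (-8) + (-5) + (-4), length 3.
Answer: λ = -17/3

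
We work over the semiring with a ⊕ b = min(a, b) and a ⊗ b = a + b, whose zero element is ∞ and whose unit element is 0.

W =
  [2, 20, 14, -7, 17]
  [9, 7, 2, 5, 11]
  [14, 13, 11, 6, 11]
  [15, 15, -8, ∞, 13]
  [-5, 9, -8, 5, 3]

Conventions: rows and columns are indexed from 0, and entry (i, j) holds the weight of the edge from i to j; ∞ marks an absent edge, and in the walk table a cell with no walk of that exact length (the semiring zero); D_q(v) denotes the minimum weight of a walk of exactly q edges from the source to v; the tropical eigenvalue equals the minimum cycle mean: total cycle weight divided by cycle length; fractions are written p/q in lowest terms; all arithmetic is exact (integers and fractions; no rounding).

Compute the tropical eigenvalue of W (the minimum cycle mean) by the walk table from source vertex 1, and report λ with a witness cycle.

q=0: [∞, 0, ∞, ∞, ∞]
q=1: [9, 7, 2, 5, 11]
q=2: [6, 14, -3, 2, 13]
q=3: [8, 10, -6, -1, 8]
q=4: [3, 7, -9, 0, 5]
q=5: [0, 4, -8, -4, 2]
Optimal cycle mean attained by: cycle 0->3->2->4->0, total (-7) + (-8) + 11 + (-5), length 4.
Answer: λ = -9/4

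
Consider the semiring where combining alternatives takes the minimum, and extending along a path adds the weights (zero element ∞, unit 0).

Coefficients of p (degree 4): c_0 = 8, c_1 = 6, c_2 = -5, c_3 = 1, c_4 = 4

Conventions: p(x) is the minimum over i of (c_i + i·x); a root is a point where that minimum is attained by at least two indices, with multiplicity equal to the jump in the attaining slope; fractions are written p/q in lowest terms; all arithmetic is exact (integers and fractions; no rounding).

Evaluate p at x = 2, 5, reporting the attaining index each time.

p(2) = min(8+0·2=8, 6+1·2=8, -5+2·2=-1, 1+3·2=7, 4+4·2=12) = -1 (attained by i=2)
p(5) = min(8+0·5=8, 6+1·5=11, -5+2·5=5, 1+3·5=16, 4+4·5=24) = 5 (attained by i=2)
Answer: p(2) = -1; p(5) = 5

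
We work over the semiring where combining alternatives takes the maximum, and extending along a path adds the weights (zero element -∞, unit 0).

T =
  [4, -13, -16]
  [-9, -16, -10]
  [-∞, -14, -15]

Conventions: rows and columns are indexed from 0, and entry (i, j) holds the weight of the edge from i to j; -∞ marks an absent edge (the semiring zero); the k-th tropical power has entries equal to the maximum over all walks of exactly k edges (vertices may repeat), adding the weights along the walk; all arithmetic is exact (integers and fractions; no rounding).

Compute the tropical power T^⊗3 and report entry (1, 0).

T^⊗2:
  [8, -9, -12]
  [-5, -22, -25]
  [-23, -29, -24]
T^⊗3:
  [12, -5, -8]
  [-1, -18, -21]
  [-19, -36, -39]
Key observation: the optimum is the walk 1->0->0->0, with weight (-9) + 4 + 4 = -1.
Optimal value attained by: walk 1->0->0->0.
Answer: (T^⊗3)[1][0] = -1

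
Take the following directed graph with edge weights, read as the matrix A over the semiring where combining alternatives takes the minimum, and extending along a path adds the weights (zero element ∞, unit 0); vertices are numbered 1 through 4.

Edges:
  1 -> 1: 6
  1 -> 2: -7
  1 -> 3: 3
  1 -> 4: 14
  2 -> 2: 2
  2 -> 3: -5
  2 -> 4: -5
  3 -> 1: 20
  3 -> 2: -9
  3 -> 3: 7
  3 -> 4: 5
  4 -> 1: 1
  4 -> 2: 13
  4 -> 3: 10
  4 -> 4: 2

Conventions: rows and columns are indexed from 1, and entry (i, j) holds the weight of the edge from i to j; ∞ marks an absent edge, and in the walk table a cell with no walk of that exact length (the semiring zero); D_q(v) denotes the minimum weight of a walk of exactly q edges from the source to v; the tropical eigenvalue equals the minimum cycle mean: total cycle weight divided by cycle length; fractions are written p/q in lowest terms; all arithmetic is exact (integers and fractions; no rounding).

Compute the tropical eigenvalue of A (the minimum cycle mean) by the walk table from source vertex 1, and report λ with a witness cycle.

q=0: [0, ∞, ∞, ∞]
q=1: [6, -7, 3, 14]
q=2: [12, -6, -12, -12]
q=3: [-11, -21, -11, -11]
q=4: [-10, -20, -26, -26]
Optimal cycle mean attained by: cycle 2->3->2, total (-5) + (-9), length 2.
Answer: λ = -7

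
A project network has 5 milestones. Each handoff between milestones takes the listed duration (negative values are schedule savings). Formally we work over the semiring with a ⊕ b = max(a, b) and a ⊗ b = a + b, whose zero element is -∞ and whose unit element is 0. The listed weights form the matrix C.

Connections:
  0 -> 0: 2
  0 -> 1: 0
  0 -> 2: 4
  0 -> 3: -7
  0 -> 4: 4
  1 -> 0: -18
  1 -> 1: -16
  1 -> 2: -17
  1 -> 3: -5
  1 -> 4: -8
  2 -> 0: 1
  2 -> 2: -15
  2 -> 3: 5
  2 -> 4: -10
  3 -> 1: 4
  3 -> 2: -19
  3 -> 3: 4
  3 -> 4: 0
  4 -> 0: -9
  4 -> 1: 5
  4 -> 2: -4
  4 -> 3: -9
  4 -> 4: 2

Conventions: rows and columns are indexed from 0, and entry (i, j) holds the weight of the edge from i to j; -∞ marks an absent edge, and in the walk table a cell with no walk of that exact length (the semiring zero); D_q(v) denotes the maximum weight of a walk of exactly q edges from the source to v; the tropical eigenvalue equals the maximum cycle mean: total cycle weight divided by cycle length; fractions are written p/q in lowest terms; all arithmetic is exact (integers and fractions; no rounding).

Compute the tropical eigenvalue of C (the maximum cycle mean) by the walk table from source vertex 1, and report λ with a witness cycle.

q=0: [-∞, 0, -∞, -∞, -∞]
q=1: [-18, -16, -17, -5, -8]
q=2: [-16, -1, -12, -1, -5]
q=3: [-11, 3, -9, 3, -1]
q=4: [-8, 7, -5, 7, 3]
q=5: [-4, 11, -1, 11, 7]
Optimal cycle mean attained by: cycle 3->3, total 4, length 1.
Answer: λ = 4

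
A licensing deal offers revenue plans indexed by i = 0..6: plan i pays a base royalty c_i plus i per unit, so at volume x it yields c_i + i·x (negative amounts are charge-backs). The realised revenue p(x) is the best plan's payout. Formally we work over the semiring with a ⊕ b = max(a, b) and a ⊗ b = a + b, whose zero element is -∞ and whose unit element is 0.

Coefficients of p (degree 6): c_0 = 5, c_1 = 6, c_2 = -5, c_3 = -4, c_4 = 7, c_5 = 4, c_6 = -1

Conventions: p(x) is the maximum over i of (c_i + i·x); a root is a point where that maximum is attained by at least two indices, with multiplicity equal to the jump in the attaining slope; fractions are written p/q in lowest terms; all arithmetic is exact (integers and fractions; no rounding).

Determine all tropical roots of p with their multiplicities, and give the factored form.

hull edge (i=0, c=5) to (i=1, c=6): slope 1, span 1
hull edge (i=1, c=6) to (i=4, c=7): slope 1/3, span 3
hull edge (i=4, c=7) to (i=5, c=4): slope -3, span 1
hull edge (i=5, c=4) to (i=6, c=-1): slope -5, span 1
Factored form: p(x) = -1 ⊗ (x ⊕ (-1)) ⊗ (x ⊕ (-1/3)) ⊗ (x ⊕ (-1/3)) ⊗ (x ⊕ (-1/3)) ⊗ (x ⊕ 3) ⊗ (x ⊕ 5)
Answer: roots = -1 (mult 1), -1/3 (mult 3), 3 (mult 1), 5 (mult 1)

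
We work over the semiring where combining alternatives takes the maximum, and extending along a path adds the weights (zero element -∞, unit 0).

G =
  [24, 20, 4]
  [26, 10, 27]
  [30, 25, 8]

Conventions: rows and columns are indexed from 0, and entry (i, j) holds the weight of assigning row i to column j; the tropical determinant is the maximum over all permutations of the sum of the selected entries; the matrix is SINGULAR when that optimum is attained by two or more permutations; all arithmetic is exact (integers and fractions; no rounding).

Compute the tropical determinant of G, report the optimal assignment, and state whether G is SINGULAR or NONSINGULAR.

σ = (0, 1, 2): 24 + 10 + 8 = 42
σ = (0, 2, 1): 24 + 27 + 25 = 76
σ = (1, 0, 2): 20 + 26 + 8 = 54
σ = (1, 2, 0): 20 + 27 + 30 = 77
σ = (2, 0, 1): 4 + 26 + 25 = 55
σ = (2, 1, 0): 4 + 10 + 30 = 44
Optimal value attained by: σ = (1, 2, 0).
Answer: det⊕(G) = 77; verdict: NONSINGULAR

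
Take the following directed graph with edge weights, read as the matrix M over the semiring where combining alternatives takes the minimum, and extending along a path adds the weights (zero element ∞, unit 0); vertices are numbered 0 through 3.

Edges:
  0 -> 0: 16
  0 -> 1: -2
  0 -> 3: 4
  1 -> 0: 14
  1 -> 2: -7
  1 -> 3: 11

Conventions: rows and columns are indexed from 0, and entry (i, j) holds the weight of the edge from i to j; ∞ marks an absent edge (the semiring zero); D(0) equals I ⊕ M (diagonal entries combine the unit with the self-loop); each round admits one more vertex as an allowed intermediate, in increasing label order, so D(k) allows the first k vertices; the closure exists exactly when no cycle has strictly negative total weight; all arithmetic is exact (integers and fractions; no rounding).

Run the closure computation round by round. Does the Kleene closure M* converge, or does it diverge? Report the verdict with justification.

D(0):
  [0, -2, ∞, 4]
  [14, 0, -7, 11]
  [∞, ∞, 0, ∞]
  [∞, ∞, ∞, 0]
D(1):
  [0, -2, ∞, 4]
  [14, 0, -7, 11]
  [∞, ∞, 0, ∞]
  [∞, ∞, ∞, 0]
D(2):
  [0, -2, -9, 4]
  [14, 0, -7, 11]
  [∞, ∞, 0, ∞]
  [∞, ∞, ∞, 0]
D(3):
  [0, -2, -9, 4]
  [14, 0, -7, 11]
  [∞, ∞, 0, ∞]
  [∞, ∞, ∞, 0]
D(4):
  [0, -2, -9, 4]
  [14, 0, -7, 11]
  [∞, ∞, 0, ∞]
  [∞, ∞, ∞, 0]
Key observation: every diagonal entry stays at the unit through all rounds, so no improving cycle exists.
Answer: CONVERGES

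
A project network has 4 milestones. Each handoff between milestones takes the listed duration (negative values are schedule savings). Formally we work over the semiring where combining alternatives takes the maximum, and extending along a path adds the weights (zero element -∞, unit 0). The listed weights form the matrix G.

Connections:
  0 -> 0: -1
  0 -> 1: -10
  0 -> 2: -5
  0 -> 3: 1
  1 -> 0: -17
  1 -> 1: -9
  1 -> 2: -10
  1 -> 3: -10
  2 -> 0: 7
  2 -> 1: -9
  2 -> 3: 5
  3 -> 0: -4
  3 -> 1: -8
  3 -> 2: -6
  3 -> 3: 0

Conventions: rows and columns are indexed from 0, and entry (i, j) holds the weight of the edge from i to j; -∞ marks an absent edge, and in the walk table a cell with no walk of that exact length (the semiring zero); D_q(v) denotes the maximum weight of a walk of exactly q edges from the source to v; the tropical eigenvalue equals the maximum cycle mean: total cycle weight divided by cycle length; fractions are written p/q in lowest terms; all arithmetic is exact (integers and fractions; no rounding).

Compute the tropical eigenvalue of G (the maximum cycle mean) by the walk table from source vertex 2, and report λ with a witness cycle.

q=0: [-∞, -∞, 0, -∞]
q=1: [7, -9, -∞, 5]
q=2: [6, -3, 2, 8]
q=3: [9, 0, 2, 8]
q=4: [9, 0, 4, 10]
Optimal cycle mean attained by: cycle 0->2->0, total (-5) + 7, length 2.
Answer: λ = 1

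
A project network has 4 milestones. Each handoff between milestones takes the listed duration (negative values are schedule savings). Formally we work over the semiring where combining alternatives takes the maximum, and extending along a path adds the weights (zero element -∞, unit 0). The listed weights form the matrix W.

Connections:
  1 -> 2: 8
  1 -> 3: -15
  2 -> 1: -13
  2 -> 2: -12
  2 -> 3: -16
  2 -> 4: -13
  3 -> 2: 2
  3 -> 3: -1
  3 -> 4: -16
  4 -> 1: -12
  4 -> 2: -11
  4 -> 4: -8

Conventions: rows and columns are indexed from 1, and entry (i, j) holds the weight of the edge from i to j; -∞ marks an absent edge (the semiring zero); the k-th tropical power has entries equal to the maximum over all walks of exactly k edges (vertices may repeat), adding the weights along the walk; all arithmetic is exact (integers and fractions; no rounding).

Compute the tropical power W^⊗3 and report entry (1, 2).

W^⊗2:
  [-5, -4, -8, -5]
  [-25, -5, -17, -21]
  [-11, 1, -2, -11]
  [-20, -4, -27, -16]
W^⊗3:
  [-17, 3, -9, -13]
  [-18, -15, -18, -18]
  [-12, 0, -3, -12]
  [-17, -12, -20, -17]
Key observation: the optimum is the walk 1->2->1->2, with weight 8 + (-13) + 8 = 3.
Optimal value attained by: walk 1->2->1->2.
Answer: (W^⊗3)[1][2] = 3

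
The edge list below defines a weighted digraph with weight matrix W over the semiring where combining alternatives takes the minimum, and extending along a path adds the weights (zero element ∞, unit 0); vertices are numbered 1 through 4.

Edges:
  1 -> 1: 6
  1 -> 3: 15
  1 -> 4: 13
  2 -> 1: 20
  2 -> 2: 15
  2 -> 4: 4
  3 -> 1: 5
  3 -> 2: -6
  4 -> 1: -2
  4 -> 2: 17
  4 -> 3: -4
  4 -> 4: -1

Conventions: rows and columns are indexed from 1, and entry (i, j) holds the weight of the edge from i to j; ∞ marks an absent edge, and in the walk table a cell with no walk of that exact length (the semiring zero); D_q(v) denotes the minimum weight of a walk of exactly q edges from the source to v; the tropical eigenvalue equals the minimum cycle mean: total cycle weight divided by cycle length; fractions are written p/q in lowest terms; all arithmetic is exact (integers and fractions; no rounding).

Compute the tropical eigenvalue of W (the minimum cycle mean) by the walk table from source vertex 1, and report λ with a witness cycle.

q=0: [0, ∞, ∞, ∞]
q=1: [6, ∞, 15, 13]
q=2: [11, 9, 9, 12]
q=3: [10, 3, 8, 11]
q=4: [9, 2, 7, 7]
Optimal cycle mean attained by: cycle 2->4->3->2, total 4 + (-4) + (-6), length 3.
Answer: λ = -2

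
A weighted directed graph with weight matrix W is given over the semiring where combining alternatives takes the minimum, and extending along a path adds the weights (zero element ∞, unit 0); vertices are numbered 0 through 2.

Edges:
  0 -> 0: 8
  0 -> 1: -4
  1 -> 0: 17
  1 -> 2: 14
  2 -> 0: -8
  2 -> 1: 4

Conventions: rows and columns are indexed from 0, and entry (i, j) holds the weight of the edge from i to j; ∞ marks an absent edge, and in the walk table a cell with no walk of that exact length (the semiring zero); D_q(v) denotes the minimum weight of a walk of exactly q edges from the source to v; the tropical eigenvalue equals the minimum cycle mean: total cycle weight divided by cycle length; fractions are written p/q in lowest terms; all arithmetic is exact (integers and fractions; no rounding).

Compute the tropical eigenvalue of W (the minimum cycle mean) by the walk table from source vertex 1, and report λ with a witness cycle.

q=0: [∞, 0, ∞]
q=1: [17, ∞, 14]
q=2: [6, 13, ∞]
q=3: [14, 2, 27]
Optimal cycle mean attained by: cycle 0->1->2->0, total (-4) + 14 + (-8), length 3.
Answer: λ = 2/3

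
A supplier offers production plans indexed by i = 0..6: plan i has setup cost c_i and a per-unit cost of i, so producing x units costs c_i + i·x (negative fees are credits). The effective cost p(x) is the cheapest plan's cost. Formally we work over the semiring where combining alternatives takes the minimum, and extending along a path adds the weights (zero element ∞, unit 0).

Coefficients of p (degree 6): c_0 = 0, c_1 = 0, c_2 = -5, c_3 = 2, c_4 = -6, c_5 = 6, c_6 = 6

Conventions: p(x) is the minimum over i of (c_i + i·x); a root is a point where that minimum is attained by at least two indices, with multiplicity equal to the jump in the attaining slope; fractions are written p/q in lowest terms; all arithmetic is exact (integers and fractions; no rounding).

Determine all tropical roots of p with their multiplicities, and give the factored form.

hull edge (i=0, c=0) to (i=2, c=-5): slope -5/2, span 2
hull edge (i=2, c=-5) to (i=4, c=-6): slope -1/2, span 2
hull edge (i=4, c=-6) to (i=6, c=6): slope 6, span 2
Factored form: p(x) = 6 ⊗ (x ⊕ (-6)) ⊗ (x ⊕ (-6)) ⊗ (x ⊕ 1/2) ⊗ (x ⊕ 1/2) ⊗ (x ⊕ 5/2) ⊗ (x ⊕ 5/2)
Answer: roots = -6 (mult 2), 1/2 (mult 2), 5/2 (mult 2)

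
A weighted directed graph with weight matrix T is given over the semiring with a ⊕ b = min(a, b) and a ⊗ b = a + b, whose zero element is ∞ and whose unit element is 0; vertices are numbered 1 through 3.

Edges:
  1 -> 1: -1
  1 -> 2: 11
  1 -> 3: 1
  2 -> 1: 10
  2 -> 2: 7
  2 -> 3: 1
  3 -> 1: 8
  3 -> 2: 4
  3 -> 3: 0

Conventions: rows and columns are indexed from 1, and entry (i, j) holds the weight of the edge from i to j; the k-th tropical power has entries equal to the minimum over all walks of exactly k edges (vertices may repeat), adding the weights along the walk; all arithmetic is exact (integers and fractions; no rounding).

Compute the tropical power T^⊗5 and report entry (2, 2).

T^⊗2:
  [-2, 5, 0]
  [9, 5, 1]
  [7, 4, 0]
T^⊗3:
  [-3, 4, -1]
  [8, 5, 1]
  [6, 4, 0]
T^⊗4:
  [-4, 3, -2]
  [7, 5, 1]
  [5, 4, 0]
T^⊗5:
  [-5, 2, -3]
  [6, 5, 1]
  [4, 4, 0]
Key observation: the optimum is the walk 2->3->3->3->3->2, with weight 1 + 0 + 0 + 0 + 4 = 5.
Optimal value attained by: walk 2->3->3->3->3->2.
Answer: (T^⊗5)[2][2] = 5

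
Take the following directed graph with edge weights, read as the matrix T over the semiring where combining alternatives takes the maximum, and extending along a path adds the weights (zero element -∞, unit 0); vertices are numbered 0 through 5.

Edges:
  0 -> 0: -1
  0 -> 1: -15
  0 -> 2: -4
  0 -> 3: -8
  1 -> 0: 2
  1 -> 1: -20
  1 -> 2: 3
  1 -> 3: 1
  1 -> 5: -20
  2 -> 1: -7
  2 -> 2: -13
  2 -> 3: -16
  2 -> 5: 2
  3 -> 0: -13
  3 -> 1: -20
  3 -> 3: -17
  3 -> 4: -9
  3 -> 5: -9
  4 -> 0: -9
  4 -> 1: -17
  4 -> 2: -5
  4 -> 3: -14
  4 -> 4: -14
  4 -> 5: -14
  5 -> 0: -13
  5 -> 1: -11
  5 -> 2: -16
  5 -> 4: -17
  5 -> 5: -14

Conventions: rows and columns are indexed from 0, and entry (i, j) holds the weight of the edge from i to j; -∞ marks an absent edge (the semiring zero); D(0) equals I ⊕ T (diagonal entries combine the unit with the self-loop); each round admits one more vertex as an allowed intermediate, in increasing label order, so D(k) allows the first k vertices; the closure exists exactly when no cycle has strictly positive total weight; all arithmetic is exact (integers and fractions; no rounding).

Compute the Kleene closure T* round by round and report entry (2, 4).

D(0):
  [0, -15, -4, -8, -∞, -∞]
  [2, 0, 3, 1, -∞, -20]
  [-∞, -7, 0, -16, -∞, 2]
  [-13, -20, -∞, 0, -9, -9]
  [-9, -17, -5, -14, 0, -14]
  [-13, -11, -16, -∞, -17, 0]
D(1):
  [0, -15, -4, -8, -∞, -∞]
  [2, 0, 3, 1, -∞, -20]
  [-∞, -7, 0, -16, -∞, 2]
  [-13, -20, -17, 0, -9, -9]
  [-9, -17, -5, -14, 0, -14]
  [-13, -11, -16, -21, -17, 0]
D(2):
  [0, -15, -4, -8, -∞, -35]
  [2, 0, 3, 1, -∞, -20]
  [-5, -7, 0, -6, -∞, 2]
  [-13, -20, -17, 0, -9, -9]
  [-9, -17, -5, -14, 0, -14]
  [-9, -11, -8, -10, -17, 0]
D(3):
  [0, -11, -4, -8, -∞, -2]
  [2, 0, 3, 1, -∞, 5]
  [-5, -7, 0, -6, -∞, 2]
  [-13, -20, -17, 0, -9, -9]
  [-9, -12, -5, -11, 0, -3]
  [-9, -11, -8, -10, -17, 0]
D(4):
  [0, -11, -4, -8, -17, -2]
  [2, 0, 3, 1, -8, 5]
  [-5, -7, 0, -6, -15, 2]
  [-13, -20, -17, 0, -9, -9]
  [-9, -12, -5, -11, 0, -3]
  [-9, -11, -8, -10, -17, 0]
D(5):
  [0, -11, -4, -8, -17, -2]
  [2, 0, 3, 1, -8, 5]
  [-5, -7, 0, -6, -15, 2]
  [-13, -20, -14, 0, -9, -9]
  [-9, -12, -5, -11, 0, -3]
  [-9, -11, -8, -10, -17, 0]
D(6):
  [0, -11, -4, -8, -17, -2]
  [2, 0, 3, 1, -8, 5]
  [-5, -7, 0, -6, -15, 2]
  [-13, -20, -14, 0, -9, -9]
  [-9, -12, -5, -11, 0, -3]
  [-9, -11, -8, -10, -17, 0]
Answer: T*[2][4] = -15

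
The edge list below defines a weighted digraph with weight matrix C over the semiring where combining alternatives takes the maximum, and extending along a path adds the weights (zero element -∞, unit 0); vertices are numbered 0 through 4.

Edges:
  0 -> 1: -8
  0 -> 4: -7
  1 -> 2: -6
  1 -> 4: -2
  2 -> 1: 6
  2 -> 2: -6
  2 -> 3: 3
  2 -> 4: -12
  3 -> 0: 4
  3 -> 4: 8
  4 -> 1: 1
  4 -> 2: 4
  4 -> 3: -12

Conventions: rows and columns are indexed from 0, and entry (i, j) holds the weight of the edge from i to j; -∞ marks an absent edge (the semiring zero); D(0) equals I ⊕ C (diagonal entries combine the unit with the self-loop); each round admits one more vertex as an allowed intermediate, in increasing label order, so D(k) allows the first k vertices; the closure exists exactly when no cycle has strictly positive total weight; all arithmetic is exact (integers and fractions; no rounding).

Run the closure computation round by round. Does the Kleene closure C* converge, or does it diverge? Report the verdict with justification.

D(0):
  [0, -8, -∞, -∞, -7]
  [-∞, 0, -6, -∞, -2]
  [-∞, 6, 0, 3, -12]
  [4, -∞, -∞, 0, 8]
  [-∞, 1, 4, -12, 0]
D(1):
  [0, -8, -∞, -∞, -7]
  [-∞, 0, -6, -∞, -2]
  [-∞, 6, 0, 3, -12]
  [4, -4, -∞, 0, 8]
  [-∞, 1, 4, -12, 0]
D(2):
  [0, -8, -14, -∞, -7]
  [-∞, 0, -6, -∞, -2]
  [-∞, 6, 0, 3, 4]
  [4, -4, -10, 0, 8]
  [-∞, 1, 4, -12, 0]
Detection: at round 3, diagonal entry (4, 4) turns strictly positive.
Key observation: the cycle 4->2->1->4 has total weight 4 + 6 + (-2), which is strictly positive.
Answer: DIVERGES — positive cycle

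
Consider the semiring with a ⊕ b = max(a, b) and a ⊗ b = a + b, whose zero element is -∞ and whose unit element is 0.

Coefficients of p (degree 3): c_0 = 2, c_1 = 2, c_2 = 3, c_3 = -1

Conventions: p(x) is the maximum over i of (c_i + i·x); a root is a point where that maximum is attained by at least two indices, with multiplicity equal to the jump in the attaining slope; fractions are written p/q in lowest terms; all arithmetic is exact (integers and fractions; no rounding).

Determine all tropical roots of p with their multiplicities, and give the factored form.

hull edge (i=0, c=2) to (i=2, c=3): slope 1/2, span 2
hull edge (i=2, c=3) to (i=3, c=-1): slope -4, span 1
Factored form: p(x) = -1 ⊗ (x ⊕ (-1/2)) ⊗ (x ⊕ (-1/2)) ⊗ (x ⊕ 4)
Answer: roots = -1/2 (mult 2), 4 (mult 1)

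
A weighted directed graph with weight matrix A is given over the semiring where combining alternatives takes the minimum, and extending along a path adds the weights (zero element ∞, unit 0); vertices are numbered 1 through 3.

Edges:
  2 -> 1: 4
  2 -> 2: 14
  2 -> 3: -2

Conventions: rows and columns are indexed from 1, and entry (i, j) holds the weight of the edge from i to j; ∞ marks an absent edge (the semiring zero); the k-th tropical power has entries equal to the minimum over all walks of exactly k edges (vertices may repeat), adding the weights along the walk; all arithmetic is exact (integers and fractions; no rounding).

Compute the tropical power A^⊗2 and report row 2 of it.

A^⊗2:
  [∞, ∞, ∞]
  [18, 28, 12]
  [∞, ∞, ∞]
Answer: row 2 of A^⊗2 = [18, 28, 12]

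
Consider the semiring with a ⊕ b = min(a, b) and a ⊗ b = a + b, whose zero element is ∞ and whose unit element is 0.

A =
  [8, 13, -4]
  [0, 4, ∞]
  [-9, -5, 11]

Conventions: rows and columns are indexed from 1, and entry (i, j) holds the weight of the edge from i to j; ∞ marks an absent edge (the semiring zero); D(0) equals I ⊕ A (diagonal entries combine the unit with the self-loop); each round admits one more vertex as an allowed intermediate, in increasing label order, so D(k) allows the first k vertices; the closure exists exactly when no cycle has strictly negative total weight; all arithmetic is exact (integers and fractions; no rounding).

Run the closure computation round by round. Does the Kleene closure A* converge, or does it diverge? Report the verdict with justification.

D(0):
  [0, 13, -4]
  [0, 0, ∞]
  [-9, -5, 0]
Detection: at round 1, diagonal entry (3, 3) turns strictly negative.
Key observation: the cycle 3->1->3 has total weight (-9) + (-4), which is strictly negative.
Answer: DIVERGES — negative cycle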